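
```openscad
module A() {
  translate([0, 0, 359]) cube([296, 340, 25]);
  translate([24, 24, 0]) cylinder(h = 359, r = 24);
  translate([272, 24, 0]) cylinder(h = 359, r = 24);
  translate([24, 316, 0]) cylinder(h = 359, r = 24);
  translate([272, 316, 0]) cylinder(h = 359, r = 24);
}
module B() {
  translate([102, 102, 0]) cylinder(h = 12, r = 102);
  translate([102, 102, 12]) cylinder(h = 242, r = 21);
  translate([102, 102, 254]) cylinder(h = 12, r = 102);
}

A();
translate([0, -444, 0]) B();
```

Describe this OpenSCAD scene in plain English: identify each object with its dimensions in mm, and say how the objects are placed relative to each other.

A is a four-legged stool. The seat is a 296×340×25 mm slab whose top surface is at z = 384 mm; four round legs, each 48 mm in diameter, run from the floor (z = 0) to the underside of the seat, each leg's axis is inset half a diameter from the nearest pair of seat edges (so the leg's bounding box is flush with the corner).

B is a spool: two coaxial disc flanges of radius 102 mm and thickness 12 mm, joined by a core cylinder of radius 21 mm and height 242 mm. The lower flange rests on z = 0 and the three cylinders share a vertical axis.

The spool is on the floor beside the stool on its −y side.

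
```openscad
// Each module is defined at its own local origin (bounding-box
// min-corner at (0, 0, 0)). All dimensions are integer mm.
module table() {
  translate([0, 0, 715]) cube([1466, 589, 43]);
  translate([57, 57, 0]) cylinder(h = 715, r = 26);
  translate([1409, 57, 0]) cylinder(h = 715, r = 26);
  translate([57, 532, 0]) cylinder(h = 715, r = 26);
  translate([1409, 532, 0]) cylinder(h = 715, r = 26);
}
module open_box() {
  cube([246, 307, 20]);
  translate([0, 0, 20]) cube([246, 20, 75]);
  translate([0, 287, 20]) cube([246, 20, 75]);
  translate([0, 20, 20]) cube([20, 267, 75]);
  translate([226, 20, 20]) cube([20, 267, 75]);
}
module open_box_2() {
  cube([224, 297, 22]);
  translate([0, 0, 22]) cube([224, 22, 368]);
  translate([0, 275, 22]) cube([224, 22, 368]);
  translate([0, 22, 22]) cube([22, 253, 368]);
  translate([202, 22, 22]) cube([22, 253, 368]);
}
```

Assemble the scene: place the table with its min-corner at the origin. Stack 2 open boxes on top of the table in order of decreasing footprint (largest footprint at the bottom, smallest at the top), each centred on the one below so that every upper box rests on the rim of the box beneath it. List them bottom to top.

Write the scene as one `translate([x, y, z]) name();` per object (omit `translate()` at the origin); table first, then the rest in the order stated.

table();
translate([610, 141, 758]) open_box();
translate([621, 146, 853]) open_box_2();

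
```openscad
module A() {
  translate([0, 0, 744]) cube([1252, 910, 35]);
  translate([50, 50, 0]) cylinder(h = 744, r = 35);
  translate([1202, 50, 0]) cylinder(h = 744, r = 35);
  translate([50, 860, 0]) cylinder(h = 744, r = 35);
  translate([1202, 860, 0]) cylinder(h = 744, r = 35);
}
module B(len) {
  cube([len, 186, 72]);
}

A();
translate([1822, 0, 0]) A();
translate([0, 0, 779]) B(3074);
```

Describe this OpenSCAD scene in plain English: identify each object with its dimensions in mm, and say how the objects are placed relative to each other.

A is a rectangular dining table. The top is 1252×910×35 mm with its upper surface at z = 779 mm. It stands on four round legs of 70 mm diameter, each leg's bounding box inset 15 mm from the nearest pair of top edges, running from the floor to the underside of the top.

B is a rectangular beam 3074 mm long (x), 186 mm deep (y), 72 mm thick (z).

The beam spans the tops of two tables placed 570 mm apart, resting at z = 779 mm.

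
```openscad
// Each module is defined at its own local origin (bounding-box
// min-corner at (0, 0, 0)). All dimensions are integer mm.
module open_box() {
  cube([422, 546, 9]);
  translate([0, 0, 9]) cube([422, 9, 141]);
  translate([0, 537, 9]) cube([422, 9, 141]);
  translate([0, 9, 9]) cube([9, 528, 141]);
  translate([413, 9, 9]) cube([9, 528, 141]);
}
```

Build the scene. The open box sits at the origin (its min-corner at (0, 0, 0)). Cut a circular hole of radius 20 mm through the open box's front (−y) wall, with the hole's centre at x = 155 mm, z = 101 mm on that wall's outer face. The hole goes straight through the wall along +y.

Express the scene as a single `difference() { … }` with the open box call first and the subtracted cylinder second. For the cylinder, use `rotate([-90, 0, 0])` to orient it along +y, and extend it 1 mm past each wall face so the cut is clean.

difference() {
  open_box();
  translate([155, -1, 101]) rotate([-90, 0, 0]) cylinder(h = 11, r = 20);
}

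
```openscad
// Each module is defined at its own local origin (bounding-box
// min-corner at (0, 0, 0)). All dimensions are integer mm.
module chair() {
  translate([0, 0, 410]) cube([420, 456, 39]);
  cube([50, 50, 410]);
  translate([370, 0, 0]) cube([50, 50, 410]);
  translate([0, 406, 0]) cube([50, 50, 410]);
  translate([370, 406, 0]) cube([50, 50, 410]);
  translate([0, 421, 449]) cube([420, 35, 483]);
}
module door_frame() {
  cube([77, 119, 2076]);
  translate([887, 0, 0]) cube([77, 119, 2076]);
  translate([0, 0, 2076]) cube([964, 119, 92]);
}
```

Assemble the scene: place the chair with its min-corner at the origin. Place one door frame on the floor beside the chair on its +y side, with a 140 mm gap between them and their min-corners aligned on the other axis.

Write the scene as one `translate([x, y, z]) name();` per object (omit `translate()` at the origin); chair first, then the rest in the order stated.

chair();
translate([0, 596, 0]) door_frame();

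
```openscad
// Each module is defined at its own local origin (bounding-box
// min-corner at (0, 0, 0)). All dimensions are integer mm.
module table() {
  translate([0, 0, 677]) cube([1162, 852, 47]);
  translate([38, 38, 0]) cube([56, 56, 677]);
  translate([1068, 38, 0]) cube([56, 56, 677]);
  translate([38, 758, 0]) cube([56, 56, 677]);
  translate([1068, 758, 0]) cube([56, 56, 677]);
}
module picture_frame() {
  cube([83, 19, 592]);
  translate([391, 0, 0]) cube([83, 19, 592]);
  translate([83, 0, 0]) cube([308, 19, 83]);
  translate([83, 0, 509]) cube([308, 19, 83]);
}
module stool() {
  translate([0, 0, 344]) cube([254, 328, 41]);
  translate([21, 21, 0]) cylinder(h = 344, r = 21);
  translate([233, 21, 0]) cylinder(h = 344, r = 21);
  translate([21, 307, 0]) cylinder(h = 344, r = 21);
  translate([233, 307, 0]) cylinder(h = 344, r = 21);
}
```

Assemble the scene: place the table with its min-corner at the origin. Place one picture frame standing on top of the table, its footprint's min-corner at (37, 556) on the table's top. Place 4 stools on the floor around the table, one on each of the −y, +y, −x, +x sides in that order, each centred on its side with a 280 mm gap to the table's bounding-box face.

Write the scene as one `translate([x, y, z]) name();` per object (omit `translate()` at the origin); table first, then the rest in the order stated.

table();
translate([37, 556, 724]) picture_frame();
translate([454, -608, 0]) stool();
translate([454, 1132, 0]) stool();
translate([-534, 262, 0]) stool();
translate([1442, 262, 0]) stool();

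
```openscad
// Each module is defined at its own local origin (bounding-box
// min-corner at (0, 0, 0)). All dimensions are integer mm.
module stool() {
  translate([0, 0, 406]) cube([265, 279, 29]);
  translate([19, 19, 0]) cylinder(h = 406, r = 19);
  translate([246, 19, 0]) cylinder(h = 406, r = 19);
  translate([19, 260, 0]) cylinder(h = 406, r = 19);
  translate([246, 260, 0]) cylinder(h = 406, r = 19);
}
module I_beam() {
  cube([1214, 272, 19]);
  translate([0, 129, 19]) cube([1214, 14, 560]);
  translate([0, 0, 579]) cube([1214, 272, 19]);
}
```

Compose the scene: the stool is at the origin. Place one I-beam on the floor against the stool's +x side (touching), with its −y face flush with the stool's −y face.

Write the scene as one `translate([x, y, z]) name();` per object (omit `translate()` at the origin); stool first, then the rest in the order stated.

stool();
translate([265, 0, 0]) I_beam();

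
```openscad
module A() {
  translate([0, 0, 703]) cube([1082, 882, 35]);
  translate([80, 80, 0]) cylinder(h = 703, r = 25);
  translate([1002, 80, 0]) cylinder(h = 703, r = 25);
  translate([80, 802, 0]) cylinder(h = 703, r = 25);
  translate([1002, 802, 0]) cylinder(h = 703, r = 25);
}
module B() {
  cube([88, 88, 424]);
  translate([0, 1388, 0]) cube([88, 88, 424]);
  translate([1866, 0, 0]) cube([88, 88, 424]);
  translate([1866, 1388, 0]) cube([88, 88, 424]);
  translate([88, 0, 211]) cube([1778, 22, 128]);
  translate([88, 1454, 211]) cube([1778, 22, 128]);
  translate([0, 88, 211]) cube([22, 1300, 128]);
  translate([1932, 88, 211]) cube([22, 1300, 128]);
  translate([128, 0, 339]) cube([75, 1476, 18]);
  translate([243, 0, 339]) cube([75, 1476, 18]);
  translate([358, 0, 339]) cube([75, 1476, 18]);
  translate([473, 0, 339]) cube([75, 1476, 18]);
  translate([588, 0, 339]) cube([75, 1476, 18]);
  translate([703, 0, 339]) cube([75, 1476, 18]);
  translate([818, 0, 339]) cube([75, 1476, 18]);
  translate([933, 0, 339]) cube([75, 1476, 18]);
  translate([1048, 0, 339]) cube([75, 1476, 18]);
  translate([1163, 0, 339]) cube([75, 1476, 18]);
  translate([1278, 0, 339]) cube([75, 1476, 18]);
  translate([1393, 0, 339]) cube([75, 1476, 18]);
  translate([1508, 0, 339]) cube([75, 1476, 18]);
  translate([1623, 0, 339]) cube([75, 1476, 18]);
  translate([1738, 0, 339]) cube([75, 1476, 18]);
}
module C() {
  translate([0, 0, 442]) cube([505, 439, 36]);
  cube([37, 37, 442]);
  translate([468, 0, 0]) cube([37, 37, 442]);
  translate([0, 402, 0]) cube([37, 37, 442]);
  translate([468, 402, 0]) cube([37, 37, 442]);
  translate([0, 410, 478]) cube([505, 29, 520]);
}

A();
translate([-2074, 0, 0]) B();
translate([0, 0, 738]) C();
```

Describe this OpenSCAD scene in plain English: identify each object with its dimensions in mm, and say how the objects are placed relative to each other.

A is a rectangular dining table. The top is 1082×882×35 mm with its upper surface at z = 738 mm. It stands on four round legs of 50 mm diameter, each leg's bounding box inset 55 mm from the nearest pair of top edges, running from the floor to the underside of the top.

B is a bed frame 1954 mm long (x) by 1476 mm wide (y). Four 88×88 mm corner posts, 424 mm tall, at the corners of the footprint. Four rails of 22 mm thickness and 128 mm height run between adjacent posts with their undersides at z = 211 mm, their outer faces flush with the outside of the frame (the two x-running rails run between the posts' inner faces; the two y-running rails run between the posts' inner faces). 15 slats, each 75 mm wide (x) and 18 mm thick, lie across the top of the two x-running rails, running the full 1476 mm width of the frame in y; the slats are evenly spaced along x between the inner faces of the end posts with equal gaps (rounded down to the nearest mm) at the −x end and between each pair — any rounding remainder accumulates at the +x end.

C is a chair. The seat is a 505×439×36 mm slab with its top at z = 478 mm, on four 37×37 mm corner legs (flush with the seat edges, standing on z = 0). A flat backrest 29 mm thick, 520 mm tall, spans the full seat width and rises from the seat top along its +y edge, rear face flush with the rear of the seat.

The bed frame is on the floor beside the table on its −x side. The chair is on top of the table.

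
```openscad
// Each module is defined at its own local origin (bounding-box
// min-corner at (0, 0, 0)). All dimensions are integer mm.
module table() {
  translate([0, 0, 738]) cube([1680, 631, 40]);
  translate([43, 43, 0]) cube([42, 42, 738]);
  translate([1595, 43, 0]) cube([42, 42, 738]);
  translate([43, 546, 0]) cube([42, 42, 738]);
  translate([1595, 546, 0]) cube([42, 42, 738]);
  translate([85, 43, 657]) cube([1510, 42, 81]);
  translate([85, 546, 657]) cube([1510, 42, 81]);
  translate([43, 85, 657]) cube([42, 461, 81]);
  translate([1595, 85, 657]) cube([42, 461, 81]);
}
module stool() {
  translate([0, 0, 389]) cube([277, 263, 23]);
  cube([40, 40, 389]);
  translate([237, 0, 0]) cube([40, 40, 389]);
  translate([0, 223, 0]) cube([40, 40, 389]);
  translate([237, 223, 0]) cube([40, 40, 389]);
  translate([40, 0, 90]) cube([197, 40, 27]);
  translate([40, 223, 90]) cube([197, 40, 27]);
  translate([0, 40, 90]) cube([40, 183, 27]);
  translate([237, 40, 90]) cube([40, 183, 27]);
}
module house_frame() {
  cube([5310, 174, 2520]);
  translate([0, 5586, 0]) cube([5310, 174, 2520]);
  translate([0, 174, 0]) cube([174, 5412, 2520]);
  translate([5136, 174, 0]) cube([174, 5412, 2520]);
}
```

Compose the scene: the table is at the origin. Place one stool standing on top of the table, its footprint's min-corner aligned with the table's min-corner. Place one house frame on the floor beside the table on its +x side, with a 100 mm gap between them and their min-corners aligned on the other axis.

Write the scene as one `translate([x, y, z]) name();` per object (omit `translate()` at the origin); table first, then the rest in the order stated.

table();
translate([0, 0, 778]) stool();
translate([1780, 0, 0]) house_frame();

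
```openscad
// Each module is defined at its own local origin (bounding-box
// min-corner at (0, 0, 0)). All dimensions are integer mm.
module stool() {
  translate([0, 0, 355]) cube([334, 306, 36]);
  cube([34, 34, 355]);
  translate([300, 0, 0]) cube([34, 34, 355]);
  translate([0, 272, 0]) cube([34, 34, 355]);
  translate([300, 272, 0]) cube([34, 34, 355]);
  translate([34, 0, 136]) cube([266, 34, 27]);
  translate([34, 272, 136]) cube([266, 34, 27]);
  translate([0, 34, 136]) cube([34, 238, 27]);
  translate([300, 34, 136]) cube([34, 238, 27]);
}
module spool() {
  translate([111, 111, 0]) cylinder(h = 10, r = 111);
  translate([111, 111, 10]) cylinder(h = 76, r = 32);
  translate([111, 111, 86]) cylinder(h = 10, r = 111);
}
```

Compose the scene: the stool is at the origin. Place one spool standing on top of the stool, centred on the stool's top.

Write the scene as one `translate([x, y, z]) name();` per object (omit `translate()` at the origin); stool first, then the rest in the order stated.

stool();
translate([56, 42, 391]) spool();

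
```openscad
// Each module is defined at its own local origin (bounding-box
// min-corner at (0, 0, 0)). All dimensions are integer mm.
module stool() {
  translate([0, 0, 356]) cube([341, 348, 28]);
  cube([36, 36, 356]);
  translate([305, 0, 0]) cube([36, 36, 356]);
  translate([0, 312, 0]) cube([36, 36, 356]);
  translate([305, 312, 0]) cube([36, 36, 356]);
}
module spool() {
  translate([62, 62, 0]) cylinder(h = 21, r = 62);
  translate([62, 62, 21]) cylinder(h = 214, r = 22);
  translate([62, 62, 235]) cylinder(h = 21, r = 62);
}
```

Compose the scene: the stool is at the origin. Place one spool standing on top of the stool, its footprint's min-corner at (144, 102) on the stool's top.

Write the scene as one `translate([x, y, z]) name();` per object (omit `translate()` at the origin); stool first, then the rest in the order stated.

stool();
translate([144, 102, 384]) spool();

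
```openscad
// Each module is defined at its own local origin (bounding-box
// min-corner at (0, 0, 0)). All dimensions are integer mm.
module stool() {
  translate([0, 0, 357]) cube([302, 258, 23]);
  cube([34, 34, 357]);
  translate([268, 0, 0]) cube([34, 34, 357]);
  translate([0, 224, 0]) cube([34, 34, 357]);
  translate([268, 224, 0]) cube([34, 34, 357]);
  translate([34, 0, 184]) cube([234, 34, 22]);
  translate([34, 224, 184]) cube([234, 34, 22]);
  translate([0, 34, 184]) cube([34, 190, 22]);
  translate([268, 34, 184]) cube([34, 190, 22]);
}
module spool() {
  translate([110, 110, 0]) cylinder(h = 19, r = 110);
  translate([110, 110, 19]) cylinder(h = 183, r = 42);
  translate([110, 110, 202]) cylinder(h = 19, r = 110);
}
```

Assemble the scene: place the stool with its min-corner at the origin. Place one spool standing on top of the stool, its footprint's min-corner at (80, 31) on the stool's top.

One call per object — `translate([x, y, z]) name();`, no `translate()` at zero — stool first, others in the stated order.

stool();
translate([80, 31, 380]) spool();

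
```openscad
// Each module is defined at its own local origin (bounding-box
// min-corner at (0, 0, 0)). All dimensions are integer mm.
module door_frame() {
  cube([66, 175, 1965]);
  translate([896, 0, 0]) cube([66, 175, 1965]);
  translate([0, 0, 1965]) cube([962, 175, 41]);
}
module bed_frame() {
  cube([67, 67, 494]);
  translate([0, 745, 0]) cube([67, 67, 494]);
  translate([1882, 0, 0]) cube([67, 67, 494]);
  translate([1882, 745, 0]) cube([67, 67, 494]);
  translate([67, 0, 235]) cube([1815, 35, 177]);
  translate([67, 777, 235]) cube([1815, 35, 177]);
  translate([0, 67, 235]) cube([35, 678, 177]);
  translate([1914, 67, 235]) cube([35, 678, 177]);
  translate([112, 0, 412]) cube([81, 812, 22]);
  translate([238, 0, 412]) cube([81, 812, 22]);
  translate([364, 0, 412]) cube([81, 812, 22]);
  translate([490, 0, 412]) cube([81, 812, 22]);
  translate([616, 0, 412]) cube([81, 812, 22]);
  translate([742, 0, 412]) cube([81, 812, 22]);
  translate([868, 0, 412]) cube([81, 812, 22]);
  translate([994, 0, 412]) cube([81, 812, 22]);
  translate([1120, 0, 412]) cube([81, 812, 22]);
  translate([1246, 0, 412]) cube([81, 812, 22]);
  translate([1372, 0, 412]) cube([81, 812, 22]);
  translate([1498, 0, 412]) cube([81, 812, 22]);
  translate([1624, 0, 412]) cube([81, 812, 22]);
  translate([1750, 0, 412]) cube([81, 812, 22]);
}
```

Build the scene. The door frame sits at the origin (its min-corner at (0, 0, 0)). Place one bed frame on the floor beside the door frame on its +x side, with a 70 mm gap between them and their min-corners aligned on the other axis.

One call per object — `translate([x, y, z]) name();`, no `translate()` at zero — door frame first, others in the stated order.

door_frame();
translate([1032, 0, 0]) bed_frame();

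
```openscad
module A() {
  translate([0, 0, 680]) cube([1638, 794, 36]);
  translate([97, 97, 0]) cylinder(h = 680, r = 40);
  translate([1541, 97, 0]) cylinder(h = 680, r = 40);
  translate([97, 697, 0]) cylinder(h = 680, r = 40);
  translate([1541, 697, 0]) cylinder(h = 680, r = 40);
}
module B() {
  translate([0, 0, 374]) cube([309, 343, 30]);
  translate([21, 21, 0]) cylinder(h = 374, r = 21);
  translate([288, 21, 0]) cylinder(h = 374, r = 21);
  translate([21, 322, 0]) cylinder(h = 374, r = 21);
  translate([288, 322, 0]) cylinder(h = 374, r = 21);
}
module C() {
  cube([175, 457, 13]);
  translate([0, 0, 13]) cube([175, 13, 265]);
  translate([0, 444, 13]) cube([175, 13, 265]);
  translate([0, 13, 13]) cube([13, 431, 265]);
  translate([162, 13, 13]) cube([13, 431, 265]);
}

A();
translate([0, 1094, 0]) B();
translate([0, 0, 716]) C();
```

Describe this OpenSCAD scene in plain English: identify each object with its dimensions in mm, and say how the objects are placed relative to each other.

A is a table with a 1638×794 mm rectangular top, 36 mm thick, top surface at z = 716 mm, supported by four round legs of 80 mm diameter, each leg's bounding box inset 57 mm from the nearest pair of top edges, running from the floor.

B is a four-legged stool. The seat is 309×343 mm, 30 mm thick, top at z = 404 mm. It stands on four round legs, each 42 mm in diameter, from z = 0 to the seat underside, each leg's axis is inset half a diameter from the nearest pair of seat edges (so the leg's bounding box is flush with the corner).

C is an open-topped rectangular box: outside dimensions 175×457×278 mm, with a uniform wall and base thickness of 13 mm. The base is a full 175×457 slab on the floor; four walls sit on top of the base. The front and back walls (the −y and +y sides) span the full width; the two side walls fit between them.

The stool is on the floor beside the table on its +y side. The open box is on top of the table.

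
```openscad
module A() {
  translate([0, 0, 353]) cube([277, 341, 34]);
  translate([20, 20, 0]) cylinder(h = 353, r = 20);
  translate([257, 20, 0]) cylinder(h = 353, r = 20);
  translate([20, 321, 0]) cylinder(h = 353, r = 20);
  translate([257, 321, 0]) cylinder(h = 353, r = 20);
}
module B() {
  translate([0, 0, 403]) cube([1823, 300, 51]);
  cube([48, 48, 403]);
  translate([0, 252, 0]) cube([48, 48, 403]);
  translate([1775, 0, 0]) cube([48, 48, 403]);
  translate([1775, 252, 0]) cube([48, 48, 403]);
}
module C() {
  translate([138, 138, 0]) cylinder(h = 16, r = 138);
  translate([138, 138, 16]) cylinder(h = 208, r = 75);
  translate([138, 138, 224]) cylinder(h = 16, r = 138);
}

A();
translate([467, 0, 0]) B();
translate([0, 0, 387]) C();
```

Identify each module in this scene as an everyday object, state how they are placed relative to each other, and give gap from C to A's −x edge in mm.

A is a stool. B is a bench. C is a spool. The bench is on the floor beside the stool on its +x side. The spool is on top of the stool. The gap from the spool to the stool's −x edge is 0 mm.

The spool's min-x is at 0; the stool's min-x is 0; gap = 0 mm.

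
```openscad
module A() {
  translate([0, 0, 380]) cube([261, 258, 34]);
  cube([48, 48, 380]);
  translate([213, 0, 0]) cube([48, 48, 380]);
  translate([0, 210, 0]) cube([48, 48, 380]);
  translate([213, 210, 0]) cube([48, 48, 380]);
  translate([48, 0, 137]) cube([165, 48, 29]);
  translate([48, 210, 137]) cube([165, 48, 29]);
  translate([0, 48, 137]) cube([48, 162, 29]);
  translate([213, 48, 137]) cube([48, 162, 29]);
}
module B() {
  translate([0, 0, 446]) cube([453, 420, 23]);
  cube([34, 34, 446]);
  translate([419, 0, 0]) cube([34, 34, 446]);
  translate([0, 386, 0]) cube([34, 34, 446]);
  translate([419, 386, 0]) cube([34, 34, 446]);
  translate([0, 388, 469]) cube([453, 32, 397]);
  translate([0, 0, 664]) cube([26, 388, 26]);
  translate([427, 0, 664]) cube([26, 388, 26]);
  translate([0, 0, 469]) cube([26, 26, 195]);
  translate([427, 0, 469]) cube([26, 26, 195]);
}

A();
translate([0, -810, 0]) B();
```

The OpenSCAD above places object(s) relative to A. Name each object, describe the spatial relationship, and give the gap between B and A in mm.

The chair's nearest face is 390 mm from the stool's −y face.

A is a stool. B is a chair. The chair is on the floor beside the stool on its −y side. The gap between the chair and the stool is 390 mm.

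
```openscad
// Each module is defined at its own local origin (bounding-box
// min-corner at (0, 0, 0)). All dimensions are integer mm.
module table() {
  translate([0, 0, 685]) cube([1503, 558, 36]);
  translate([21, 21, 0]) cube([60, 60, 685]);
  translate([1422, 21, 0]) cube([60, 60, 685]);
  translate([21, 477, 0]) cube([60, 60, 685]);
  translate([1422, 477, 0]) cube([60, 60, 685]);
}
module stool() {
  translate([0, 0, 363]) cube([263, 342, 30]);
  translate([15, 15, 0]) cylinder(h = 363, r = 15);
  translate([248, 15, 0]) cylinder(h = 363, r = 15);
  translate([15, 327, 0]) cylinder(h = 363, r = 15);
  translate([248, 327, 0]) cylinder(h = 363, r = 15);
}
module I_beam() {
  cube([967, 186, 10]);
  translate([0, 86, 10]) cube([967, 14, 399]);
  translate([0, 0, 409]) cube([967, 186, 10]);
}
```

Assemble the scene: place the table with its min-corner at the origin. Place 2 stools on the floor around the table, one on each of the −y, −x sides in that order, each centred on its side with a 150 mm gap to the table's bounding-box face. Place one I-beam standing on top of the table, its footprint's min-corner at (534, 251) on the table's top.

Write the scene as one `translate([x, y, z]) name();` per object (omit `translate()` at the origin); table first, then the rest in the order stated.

table();
translate([620, -492, 0]) stool();
translate([-413, 108, 0]) stool();
translate([534, 251, 721]) I_beam();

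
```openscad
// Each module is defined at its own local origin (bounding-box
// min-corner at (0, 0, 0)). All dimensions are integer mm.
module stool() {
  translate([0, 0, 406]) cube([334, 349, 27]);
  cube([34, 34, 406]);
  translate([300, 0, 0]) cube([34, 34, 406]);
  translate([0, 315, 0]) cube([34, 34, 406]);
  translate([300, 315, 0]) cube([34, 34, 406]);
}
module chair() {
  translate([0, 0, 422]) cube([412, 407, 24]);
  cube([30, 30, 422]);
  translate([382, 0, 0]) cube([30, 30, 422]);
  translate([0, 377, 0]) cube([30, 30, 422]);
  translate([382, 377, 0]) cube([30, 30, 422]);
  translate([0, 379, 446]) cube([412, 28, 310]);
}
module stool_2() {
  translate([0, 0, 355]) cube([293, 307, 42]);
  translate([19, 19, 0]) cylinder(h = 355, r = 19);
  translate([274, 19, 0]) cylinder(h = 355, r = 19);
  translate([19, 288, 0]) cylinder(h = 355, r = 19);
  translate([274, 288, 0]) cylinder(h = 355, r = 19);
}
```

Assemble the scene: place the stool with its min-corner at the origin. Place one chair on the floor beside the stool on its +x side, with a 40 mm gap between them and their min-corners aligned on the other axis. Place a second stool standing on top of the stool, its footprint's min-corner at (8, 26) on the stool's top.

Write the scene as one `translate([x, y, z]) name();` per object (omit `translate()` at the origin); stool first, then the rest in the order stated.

stool();
translate([374, 0, 0]) chair();
translate([8, 26, 433]) stool_2();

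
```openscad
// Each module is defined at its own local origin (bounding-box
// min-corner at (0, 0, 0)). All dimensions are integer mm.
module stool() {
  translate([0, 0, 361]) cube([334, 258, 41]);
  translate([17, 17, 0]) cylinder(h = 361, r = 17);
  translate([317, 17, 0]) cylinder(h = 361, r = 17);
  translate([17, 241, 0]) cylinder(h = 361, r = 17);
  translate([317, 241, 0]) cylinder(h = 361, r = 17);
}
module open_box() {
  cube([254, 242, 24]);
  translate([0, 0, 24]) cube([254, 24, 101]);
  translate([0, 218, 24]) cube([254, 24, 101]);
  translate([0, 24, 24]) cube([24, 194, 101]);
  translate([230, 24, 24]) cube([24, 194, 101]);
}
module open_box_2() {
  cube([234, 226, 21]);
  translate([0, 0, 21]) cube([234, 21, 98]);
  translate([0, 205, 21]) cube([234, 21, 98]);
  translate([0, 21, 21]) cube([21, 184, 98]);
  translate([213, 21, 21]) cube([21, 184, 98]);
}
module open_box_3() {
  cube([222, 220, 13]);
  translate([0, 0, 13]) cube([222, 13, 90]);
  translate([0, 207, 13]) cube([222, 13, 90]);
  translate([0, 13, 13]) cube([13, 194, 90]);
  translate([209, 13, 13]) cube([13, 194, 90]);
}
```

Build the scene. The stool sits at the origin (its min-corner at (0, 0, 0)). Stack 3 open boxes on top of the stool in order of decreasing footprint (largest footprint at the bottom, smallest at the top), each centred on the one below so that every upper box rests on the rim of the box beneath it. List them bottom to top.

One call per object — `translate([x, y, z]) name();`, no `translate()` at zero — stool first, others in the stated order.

stool();
translate([40, 8, 402]) open_box();
translate([50, 16, 527]) open_box_2();
translate([56, 19, 646]) open_box_3();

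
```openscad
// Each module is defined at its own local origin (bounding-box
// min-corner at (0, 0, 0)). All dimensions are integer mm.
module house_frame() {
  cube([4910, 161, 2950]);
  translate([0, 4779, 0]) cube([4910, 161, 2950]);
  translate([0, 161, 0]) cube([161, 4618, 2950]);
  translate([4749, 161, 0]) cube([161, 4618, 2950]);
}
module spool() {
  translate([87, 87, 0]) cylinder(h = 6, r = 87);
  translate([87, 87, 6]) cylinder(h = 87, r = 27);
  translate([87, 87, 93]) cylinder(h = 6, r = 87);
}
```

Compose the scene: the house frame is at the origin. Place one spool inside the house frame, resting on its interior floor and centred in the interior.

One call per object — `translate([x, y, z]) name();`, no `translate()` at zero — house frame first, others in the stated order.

house_frame();
translate([2368, 2383, 0]) spool();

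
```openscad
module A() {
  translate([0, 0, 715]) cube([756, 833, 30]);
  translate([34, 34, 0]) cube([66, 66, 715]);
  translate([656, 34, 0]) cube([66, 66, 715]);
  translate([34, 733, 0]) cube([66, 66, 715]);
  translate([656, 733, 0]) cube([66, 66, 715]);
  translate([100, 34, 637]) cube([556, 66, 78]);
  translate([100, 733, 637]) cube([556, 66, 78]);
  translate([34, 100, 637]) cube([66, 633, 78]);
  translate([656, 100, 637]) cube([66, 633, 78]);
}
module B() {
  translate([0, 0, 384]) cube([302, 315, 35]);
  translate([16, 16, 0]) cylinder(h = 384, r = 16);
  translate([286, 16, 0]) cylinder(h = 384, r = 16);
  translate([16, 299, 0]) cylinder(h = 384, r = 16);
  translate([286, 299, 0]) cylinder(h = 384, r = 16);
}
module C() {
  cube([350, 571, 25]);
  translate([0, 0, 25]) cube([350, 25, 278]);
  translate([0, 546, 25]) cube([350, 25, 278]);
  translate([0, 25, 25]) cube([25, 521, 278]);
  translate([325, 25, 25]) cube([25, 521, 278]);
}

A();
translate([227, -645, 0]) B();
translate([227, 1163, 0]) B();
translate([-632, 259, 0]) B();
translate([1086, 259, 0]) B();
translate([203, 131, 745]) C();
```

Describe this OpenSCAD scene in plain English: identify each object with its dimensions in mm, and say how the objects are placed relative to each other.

A is a table: top 756 mm (x) × 833 mm (y), 30 mm thick, upper face at z = 745 mm, on four 66×66 mm square legs, each inset 34 mm from the nearest pair of top edges, running from z = 0 to the bottom of the top. Four apron rails, 66 mm thick and 78 mm tall, run between adjacent legs with their top edges flush with the underside of the top and their outer faces flush with the legs' outer faces.

B is a simple wooden stool: a rectangular seat 302 mm (x) by 315 mm (y), 35 mm thick, top face at z = 419 mm, on four round legs, each 32 mm in diameter. The legs rest on z = 0, each leg's axis is inset half a diameter from the nearest pair of seat edges (so the leg's bounding box is flush with the corner).

C is an open-topped rectangular box: outside dimensions 350×571×303 mm, with a uniform wall and base thickness of 25 mm. The base is a full 350×571 slab on the floor; four walls sit on top of the base. The front and back walls (the −y and +y sides) span the full width; the two side walls fit between them.

Four stools sit around the table at the −y, +y, −x, +x sides. The open box is on top of the table, centred.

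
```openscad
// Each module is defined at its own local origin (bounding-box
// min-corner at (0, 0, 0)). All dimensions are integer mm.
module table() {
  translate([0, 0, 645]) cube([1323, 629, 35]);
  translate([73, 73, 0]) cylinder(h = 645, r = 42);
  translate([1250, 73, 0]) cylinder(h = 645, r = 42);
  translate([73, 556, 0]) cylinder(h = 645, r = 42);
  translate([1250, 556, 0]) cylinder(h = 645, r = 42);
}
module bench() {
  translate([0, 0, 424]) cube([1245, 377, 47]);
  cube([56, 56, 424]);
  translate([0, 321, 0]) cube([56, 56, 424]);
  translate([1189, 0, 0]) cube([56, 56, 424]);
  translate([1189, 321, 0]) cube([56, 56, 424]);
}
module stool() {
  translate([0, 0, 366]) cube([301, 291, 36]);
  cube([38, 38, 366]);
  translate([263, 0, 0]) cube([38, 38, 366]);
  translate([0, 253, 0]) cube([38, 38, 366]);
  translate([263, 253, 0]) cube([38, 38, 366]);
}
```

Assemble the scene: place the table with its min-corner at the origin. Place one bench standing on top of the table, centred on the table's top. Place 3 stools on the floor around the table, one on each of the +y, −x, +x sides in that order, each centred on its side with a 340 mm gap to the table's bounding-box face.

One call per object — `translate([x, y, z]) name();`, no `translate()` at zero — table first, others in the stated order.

table();
translate([39, 126, 680]) bench();
translate([511, 969, 0]) stool();
translate([-641, 169, 0]) stool();
translate([1663, 169, 0]) stool();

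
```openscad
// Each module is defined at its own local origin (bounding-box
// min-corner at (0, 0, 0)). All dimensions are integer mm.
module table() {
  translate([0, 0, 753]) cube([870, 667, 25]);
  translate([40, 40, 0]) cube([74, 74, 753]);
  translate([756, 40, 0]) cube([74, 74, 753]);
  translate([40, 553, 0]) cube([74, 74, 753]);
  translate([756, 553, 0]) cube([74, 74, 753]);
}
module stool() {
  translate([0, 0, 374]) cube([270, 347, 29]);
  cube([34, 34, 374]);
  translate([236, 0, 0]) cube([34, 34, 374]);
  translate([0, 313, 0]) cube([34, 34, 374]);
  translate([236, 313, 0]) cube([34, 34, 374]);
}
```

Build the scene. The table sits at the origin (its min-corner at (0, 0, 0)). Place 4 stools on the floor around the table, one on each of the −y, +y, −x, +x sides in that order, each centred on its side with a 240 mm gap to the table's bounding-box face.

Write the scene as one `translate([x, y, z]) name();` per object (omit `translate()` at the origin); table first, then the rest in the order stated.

table();
translate([300, -587, 0]) stool();
translate([300, 907, 0]) stool();
translate([-510, 160, 0]) stool();
translate([1110, 160, 0]) stool();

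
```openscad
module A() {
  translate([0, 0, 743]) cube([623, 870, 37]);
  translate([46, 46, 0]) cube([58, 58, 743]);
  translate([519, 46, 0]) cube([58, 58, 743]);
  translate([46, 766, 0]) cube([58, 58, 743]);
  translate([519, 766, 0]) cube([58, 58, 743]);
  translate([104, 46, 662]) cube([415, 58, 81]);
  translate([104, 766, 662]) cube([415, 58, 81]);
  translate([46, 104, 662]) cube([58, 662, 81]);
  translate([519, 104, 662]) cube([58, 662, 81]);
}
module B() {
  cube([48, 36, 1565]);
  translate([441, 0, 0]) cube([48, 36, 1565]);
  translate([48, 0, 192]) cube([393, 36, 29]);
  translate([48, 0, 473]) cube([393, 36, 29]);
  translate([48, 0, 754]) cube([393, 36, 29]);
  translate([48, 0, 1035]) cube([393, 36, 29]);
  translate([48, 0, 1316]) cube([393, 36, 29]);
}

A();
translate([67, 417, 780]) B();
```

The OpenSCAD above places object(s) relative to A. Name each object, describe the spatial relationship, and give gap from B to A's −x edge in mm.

The ladder's min-x is at 67; the table's min-x is 0; gap = 67 mm.

A is a table. B is a ladder. The ladder is on top of the table, centred. The gap from the ladder to the table's −x edge is 67 mm.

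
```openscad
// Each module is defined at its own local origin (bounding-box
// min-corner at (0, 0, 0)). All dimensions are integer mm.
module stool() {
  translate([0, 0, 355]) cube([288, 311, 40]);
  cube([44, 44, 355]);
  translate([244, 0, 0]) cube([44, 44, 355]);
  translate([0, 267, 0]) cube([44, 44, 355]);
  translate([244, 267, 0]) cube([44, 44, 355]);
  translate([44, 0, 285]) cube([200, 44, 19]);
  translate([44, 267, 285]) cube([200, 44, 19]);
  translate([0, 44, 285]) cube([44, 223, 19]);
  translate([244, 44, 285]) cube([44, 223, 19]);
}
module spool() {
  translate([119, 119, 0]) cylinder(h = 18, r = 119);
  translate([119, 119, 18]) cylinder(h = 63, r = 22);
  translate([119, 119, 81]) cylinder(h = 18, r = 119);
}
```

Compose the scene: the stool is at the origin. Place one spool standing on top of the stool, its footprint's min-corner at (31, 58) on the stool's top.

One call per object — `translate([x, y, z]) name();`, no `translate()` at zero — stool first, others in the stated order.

stool();
translate([31, 58, 395]) spool();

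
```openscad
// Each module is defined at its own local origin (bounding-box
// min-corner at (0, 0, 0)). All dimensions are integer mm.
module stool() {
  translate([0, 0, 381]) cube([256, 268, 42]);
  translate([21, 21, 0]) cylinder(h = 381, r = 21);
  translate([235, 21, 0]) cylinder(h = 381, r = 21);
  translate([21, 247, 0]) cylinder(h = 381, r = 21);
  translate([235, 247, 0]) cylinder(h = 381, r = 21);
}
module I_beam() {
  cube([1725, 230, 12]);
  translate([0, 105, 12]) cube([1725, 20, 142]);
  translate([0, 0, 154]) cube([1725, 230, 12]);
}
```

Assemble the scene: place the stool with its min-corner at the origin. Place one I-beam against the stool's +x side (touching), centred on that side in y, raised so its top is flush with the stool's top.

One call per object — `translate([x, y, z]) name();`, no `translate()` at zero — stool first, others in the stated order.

stool();
translate([256, 19, 257]) I_beam();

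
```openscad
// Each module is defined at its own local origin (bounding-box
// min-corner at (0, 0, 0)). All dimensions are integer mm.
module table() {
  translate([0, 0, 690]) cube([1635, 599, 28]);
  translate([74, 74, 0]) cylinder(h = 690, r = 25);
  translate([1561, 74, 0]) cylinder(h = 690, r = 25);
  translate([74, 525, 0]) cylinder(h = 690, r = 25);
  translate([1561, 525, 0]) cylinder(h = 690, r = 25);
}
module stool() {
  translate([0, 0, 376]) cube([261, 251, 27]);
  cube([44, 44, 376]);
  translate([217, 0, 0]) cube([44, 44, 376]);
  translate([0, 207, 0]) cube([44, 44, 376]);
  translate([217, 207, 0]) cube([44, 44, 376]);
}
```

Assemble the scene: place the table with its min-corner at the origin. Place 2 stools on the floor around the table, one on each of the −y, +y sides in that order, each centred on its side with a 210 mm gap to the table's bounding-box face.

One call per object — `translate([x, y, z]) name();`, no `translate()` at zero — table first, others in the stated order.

table();
translate([687, -461, 0]) stool();
translate([687, 809, 0]) stool();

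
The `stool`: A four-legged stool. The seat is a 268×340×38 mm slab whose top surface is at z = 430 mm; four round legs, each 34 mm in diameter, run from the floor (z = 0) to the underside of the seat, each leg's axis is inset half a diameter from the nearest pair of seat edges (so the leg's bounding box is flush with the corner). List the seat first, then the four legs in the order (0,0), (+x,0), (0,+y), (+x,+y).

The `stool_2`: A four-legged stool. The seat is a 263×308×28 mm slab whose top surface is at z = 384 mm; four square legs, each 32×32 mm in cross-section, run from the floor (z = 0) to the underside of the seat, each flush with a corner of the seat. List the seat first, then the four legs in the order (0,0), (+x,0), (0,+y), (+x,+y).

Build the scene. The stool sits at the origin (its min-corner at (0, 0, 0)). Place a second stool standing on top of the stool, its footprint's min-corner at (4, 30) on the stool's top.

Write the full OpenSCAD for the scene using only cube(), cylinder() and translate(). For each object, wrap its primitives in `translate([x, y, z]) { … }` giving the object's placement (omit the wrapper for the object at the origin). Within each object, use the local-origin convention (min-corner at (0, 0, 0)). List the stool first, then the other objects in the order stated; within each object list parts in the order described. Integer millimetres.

translate([0, 0, 392]) cube([268, 340, 38]);
translate([17, 17, 0]) cylinder(h = 392, r = 17);
translate([251, 17, 0]) cylinder(h = 392, r = 17);
translate([17, 323, 0]) cylinder(h = 392, r = 17);
translate([251, 323, 0]) cylinder(h = 392, r = 17);
translate([4, 30, 430]) {
  translate([0, 0, 356]) cube([263, 308, 28]);
  cube([32, 32, 356]);
  translate([231, 0, 0]) cube([32, 32, 356]);
  translate([0, 276, 0]) cube([32, 32, 356]);
  translate([231, 276, 0]) cube([32, 32, 356]);
}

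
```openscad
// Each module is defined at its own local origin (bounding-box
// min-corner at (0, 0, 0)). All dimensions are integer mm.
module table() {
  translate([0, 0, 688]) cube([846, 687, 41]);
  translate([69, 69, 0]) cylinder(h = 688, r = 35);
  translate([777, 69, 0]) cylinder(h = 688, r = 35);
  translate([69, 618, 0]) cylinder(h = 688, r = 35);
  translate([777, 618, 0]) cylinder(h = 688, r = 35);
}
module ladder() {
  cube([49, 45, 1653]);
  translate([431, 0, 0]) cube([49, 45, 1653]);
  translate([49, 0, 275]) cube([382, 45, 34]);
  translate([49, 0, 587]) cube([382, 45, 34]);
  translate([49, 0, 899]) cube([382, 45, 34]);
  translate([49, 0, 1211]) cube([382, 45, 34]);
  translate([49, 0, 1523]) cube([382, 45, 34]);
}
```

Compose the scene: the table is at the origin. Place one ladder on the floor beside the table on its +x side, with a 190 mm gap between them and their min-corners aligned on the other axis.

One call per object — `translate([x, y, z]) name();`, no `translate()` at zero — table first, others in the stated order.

table();
translate([1036, 0, 0]) ladder();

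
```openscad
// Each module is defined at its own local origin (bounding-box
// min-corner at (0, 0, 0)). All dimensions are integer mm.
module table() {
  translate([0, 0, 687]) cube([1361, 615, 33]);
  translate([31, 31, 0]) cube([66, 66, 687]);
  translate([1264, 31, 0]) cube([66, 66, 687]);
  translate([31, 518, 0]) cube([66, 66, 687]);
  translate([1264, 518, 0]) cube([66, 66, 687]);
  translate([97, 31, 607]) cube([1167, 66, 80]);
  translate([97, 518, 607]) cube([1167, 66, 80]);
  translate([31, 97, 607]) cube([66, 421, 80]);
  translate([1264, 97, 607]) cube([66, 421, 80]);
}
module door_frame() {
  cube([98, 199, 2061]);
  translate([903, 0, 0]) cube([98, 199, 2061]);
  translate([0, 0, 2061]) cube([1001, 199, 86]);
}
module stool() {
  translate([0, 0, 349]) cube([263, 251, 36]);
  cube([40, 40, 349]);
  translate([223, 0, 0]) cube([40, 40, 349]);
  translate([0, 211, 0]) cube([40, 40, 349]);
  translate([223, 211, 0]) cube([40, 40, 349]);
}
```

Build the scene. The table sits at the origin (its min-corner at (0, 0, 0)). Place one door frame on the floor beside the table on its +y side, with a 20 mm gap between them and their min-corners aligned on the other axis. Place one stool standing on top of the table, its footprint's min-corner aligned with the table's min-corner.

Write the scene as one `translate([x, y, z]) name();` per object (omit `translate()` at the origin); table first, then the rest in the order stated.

table();
translate([0, 635, 0]) door_frame();
translate([0, 0, 720]) stool();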